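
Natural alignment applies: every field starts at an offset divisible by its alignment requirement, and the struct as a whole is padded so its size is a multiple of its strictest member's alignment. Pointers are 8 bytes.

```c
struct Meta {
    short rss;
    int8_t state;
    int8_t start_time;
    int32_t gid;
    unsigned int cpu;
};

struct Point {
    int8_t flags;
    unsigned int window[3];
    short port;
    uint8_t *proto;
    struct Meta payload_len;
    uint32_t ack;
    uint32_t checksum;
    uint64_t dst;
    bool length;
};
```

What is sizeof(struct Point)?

Meta: @0: rss [2B, align 2] → 2; @2: state [1B, align 1] → 3; @3: start_time [1B, align 1] → 4; @4: gid [4B, align 4] → 8; @8: cpu [4B, align 4] → 12; size 12, align 4
@0: flags [1B, align 1] → 1
+3 pad (align 4)
@4: window [12B, align 4] → 16
@16: port [2B, align 2] → 18
+6 pad (align 8)
@24: proto [8B, align 8] → 32
@32: payload_len [12B, align 4] → 44
@44: ack [4B, align 4] → 48
@48: checksum [4B, align 4] → 52
+4 pad (align 8)
@56: dst [8B, align 8] → 64
@64: length [1B, align 1] → 65
+7 tail pad (align 8)
size 72, align 8

72 bytes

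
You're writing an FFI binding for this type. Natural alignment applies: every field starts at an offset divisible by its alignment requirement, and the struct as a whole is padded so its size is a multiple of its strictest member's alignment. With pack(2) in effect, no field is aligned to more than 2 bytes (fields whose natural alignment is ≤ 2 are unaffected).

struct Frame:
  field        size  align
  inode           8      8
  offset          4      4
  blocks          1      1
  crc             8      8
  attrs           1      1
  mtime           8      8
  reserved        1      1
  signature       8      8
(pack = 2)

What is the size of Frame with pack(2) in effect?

0..8  inode  (8B, 2-aligned)
8..12  offset  (4B, 2-aligned)
12..13  blocks  (1B, 1-aligned)
13..14  -- padding (1B)
14..22  crc  (8B, 2-aligned)
22..23  attrs  (1B, 1-aligned)
23..24  -- padding (1B)
24..32  mtime  (8B, 2-aligned)
32..33  reserved  (1B, 1-aligned)
33..34  -- padding (1B)
34..42  signature  (8B, 2-aligned)
sizeof = 42, alignof = 2

42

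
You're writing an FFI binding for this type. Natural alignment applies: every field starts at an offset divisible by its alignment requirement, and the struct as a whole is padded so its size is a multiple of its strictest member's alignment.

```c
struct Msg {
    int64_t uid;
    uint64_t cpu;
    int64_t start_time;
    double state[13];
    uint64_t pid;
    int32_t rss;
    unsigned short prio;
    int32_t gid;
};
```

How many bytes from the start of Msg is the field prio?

140

0..8  uid  (8B, 8-aligned)
8..16  cpu  (8B, 8-aligned)
16..24  start_time  (8B, 8-aligned)
24..128  state  (104B, 8-aligned)
128..136  pid  (8B, 8-aligned)
136..140  rss  (4B, 4-aligned)
140..142  prio  (2B, 2-aligned)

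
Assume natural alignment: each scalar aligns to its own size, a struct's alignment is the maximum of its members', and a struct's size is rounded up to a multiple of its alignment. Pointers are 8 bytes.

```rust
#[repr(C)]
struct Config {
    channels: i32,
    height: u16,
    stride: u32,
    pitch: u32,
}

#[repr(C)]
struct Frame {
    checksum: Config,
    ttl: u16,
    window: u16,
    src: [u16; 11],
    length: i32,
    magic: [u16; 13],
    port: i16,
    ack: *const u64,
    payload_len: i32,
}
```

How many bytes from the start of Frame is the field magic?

48

Config: @0: channels [4B, align 4] → 4; @4: height [2B, align 2] → 6; +2 pad (align 4); @8: stride [4B, align 4] → 12; @12: pitch [4B, align 4] → 16; size 16, align 4
@0: checksum [16B, align 4] → 16
@16: ttl [2B, align 2] → 18
@18: window [2B, align 2] → 20
@20: src [22B, align 2] → 42
+2 pad (align 4)
@44: length [4B, align 4] → 48
@48: magic [26B, align 2] → 74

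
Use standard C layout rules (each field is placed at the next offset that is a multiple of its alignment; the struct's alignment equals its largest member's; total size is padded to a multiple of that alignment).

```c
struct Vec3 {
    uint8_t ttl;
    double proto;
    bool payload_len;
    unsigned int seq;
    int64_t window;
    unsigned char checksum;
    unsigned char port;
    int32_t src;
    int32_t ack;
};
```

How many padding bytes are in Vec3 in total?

16

@0: ttl [1B, align 1] → 1
+7 pad (align 8)
@8: proto [8B, align 8] → 16
@16: payload_len [1B, align 1] → 17
+3 pad (align 4)
@20: seq [4B, align 4] → 24
@24: window [8B, align 8] → 32
@32: checksum [1B, align 1] → 33
@33: port [1B, align 1] → 34
+2 pad (align 4)
@36: src [4B, align 4] → 40
@40: ack [4B, align 4] → 44
+4 tail pad (align 8)
size 48, align 8
data bytes 32, size 48 → padding 16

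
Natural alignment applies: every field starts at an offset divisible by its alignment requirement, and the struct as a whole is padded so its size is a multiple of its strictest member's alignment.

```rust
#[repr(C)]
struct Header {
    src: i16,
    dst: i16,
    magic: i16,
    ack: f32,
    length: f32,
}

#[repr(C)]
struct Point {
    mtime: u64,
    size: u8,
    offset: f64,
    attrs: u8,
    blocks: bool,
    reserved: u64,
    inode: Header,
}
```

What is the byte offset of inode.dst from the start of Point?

42

Header: @0: src [2B, align 2] → 2; @2: dst [2B, align 2] → 4; @4: magic [2B, align 2] → 6; +2 pad (align 4); @8: ack [4B, align 4] → 12; @12: length [4B, align 4] → 16; size 16, align 4
@0: mtime [8B, align 8] → 8
@8: size [1B, align 1] → 9
+7 pad (align 8)
@16: offset [8B, align 8] → 24
@24: attrs [1B, align 1] → 25
@25: blocks [1B, align 1] → 26
+6 pad (align 8)
@32: reserved [8B, align 8] → 40
@40: inode [16B, align 4] → 56
within Header: dst at 2
40 + 2 = 42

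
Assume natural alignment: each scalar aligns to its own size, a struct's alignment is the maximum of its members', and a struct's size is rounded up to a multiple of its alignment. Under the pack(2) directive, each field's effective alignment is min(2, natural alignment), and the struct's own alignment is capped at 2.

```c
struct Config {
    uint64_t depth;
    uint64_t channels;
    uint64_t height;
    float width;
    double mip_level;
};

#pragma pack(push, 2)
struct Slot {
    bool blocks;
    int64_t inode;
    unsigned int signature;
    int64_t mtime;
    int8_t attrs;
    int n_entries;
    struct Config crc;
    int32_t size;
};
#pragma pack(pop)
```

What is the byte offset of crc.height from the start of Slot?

44

Config: 0..8  depth  (8B, 8-aligned); 8..16  channels  (8B, 8-aligned); 16..24  height  (8B, 8-aligned); 24..28  width  (4B, 4-aligned); 28..32  -- padding (4B); 32..40  mip_level  (8B, 8-aligned); sizeof = 40, alignof = 8
0..1  blocks  (1B, 1-aligned)
1..2  -- padding (1B)
2..10  inode  (8B, 2-aligned)
10..14  signature  (4B, 2-aligned)
14..22  mtime  (8B, 2-aligned)
22..23  attrs  (1B, 1-aligned)
23..24  -- padding (1B)
24..28  n_entries  (4B, 2-aligned)
28..68  crc  (40B, 2-aligned)
within Config: height at 16
28 + 16 = 44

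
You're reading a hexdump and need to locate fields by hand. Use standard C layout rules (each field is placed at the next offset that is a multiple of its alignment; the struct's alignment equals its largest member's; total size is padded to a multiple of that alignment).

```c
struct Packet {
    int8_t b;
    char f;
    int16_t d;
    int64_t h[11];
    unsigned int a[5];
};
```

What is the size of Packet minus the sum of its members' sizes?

8

0..1  b  (1B, 1-aligned)
1..2  f  (1B, 1-aligned)
2..4  d  (2B, 2-aligned)
4..8  -- padding (4B)
8..96  h  (88B, 8-aligned)
96..116  a  (20B, 4-aligned)
116..120  -- tail padding (4B)
sizeof = 120, alignof = 8
data bytes 112, size 120 → padding 8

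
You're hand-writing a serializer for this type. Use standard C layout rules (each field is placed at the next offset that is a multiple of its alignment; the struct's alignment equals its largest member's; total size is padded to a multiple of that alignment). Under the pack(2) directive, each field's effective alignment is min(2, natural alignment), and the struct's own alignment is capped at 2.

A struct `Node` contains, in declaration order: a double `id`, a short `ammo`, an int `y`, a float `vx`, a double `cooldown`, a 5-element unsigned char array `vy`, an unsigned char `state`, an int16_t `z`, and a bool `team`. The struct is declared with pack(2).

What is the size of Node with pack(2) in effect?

36

@0: id [8B, align 2] → 8
@8: ammo [2B, align 2] → 10
@10: y [4B, align 2] → 14
@14: vx [4B, align 2] → 18
@18: cooldown [8B, align 2] → 26
@26: vy [5B, align 1] → 31
@31: state [1B, align 1] → 32
@32: z [2B, align 2] → 34
@34: team [1B, align 1] → 35
+1 tail pad (align 2)
size 36, align 2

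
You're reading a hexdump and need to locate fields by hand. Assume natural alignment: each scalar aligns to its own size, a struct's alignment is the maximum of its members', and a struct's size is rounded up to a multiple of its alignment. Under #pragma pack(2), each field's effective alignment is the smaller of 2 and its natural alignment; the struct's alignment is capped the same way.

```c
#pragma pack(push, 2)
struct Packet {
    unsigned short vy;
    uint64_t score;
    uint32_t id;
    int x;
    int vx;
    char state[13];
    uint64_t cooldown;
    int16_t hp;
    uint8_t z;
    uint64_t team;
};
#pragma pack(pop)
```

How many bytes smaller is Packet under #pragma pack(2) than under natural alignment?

16

natural layout:
  @0: vy [2B, align 2] → 2
  +6 pad (align 8)
  @8: score [8B, align 8] → 16
  @16: id [4B, align 4] → 20
  @20: x [4B, align 4] → 24
  @24: vx [4B, align 4] → 28
  @28: state [13B, align 1] → 41
  +7 pad (align 8)
  @48: cooldown [8B, align 8] → 56
  @56: hp [2B, align 2] → 58
  @58: z [1B, align 1] → 59
  +5 pad (align 8)
  @64: team [8B, align 8] → 72
  size 72, align 8
packed(2) layout:
  @0: vy [2B, align 2] → 2
  @2: score [8B, align 2] → 10
  @10: id [4B, align 2] → 14
  @14: x [4B, align 2] → 18
  @18: vx [4B, align 2] → 22
  @22: state [13B, align 1] → 35
  +1 pad (align 2)
  @36: cooldown [8B, align 2] → 44
  @44: hp [2B, align 2] → 46
  @46: z [1B, align 1] → 47
  +1 pad (align 2)
  @48: team [8B, align 2] → 56
  size 56, align 2
72 − 56 = 16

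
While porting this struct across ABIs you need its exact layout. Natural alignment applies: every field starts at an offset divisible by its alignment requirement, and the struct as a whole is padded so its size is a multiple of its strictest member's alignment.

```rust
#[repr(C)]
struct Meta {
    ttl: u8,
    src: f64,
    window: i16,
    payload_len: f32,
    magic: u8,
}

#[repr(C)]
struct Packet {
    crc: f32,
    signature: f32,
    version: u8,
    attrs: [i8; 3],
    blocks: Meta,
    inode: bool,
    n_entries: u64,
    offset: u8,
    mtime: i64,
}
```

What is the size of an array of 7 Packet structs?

Meta: @0: ttl [1B, align 1] → 1; +7 pad (align 8); @8: src [8B, align 8] → 16; @16: window [2B, align 2] → 18; +2 pad (align 4); @20: payload_len [4B, align 4] → 24; @24: magic [1B, align 1] → 25; +7 tail pad (align 8); size 32, align 8
@0: crc [4B, align 4] → 4
@4: signature [4B, align 4] → 8
@8: version [1B, align 1] → 9
@9: attrs [3B, align 1] → 12
+4 pad (align 8)
@16: blocks [32B, align 8] → 48
@48: inode [1B, align 1] → 49
+7 pad (align 8)
@56: n_entries [8B, align 8] → 64
@64: offset [1B, align 1] → 65
+7 pad (align 8)
@72: mtime [8B, align 8] → 80
size 80, align 8
array of 7: 7 × 80 = 560

560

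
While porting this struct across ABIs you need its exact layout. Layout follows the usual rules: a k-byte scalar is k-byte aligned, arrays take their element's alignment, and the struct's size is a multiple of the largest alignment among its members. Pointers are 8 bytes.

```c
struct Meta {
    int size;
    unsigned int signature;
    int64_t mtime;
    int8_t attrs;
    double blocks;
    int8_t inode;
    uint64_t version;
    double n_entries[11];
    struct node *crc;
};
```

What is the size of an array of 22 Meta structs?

3168

size at 0 (size 4, align 4) → ends 4
signature at 4 (size 4, align 4) → ends 8
mtime at 8 (size 8, align 8) → ends 16
attrs at 16 (size 1, align 1) → ends 17
pad 7 to align 8 for blocks
blocks at 24 (size 8, align 8) → ends 32
inode at 32 (size 1, align 1) → ends 33
pad 7 to align 8 for version
version at 40 (size 8, align 8) → ends 48
n_entries at 48 (size 88, align 8) → ends 136
crc at 136 (size 8, align 8) → ends 144
total 144 bytes, alignment 8
array of 22: 22 × 144 = 3168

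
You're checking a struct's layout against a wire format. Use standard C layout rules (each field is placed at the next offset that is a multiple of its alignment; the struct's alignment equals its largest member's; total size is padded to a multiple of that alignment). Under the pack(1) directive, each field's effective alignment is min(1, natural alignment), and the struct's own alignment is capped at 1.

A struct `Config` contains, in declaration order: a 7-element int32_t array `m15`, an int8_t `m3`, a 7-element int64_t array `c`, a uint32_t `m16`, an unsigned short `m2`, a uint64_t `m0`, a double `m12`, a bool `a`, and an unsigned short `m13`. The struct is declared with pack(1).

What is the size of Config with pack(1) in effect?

110

0..28  m15  (28B, 1-aligned)
28..29  m3  (1B, 1-aligned)
29..85  c  (56B, 1-aligned)
85..89  m16  (4B, 1-aligned)
89..91  m2  (2B, 1-aligned)
91..99  m0  (8B, 1-aligned)
99..107  m12  (8B, 1-aligned)
107..108  a  (1B, 1-aligned)
108..110  m13  (2B, 1-aligned)
sizeof = 110, alignof = 1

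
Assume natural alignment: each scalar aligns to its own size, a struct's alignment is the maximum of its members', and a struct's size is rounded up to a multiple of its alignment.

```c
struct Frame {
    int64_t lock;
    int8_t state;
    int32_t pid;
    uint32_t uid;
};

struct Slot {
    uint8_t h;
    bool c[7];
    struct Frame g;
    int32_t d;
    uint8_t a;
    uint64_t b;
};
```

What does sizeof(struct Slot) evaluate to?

Frame: lock at 0 (size 8, align 8) → ends 8; state at 8 (size 1, align 1) → ends 9; pad 3 to align 4 for pid; pid at 12 (size 4, align 4) → ends 16; uid at 16 (size 4, align 4) → ends 20; tail pad 4 to reach multiple of 8; total 24 bytes, alignment 8
h at 0 (size 1, align 1) → ends 1
c at 1 (size 7, align 1) → ends 8
g at 8 (size 24, align 8) → ends 32
d at 32 (size 4, align 4) → ends 36
a at 36 (size 1, align 1) → ends 37
pad 3 to align 8 for b
b at 40 (size 8, align 8) → ends 48
total 48 bytes, alignment 8

48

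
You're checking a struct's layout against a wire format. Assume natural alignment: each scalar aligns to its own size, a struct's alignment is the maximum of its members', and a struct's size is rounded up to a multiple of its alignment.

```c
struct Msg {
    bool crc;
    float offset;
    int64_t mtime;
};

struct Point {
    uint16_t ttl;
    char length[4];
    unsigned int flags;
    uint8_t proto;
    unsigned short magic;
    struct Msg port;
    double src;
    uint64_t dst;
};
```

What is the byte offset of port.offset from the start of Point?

Msg: @0: crc [1B, align 1] → 1; +3 pad (align 4); @4: offset [4B, align 4] → 8; @8: mtime [8B, align 8] → 16; size 16, align 8
@0: ttl [2B, align 2] → 2
@2: length [4B, align 1] → 6
+2 pad (align 4)
@8: flags [4B, align 4] → 12
@12: proto [1B, align 1] → 13
+1 pad (align 2)
@14: magic [2B, align 2] → 16
@16: port [16B, align 8] → 32
within Msg: offset at 4
16 + 4 = 20

20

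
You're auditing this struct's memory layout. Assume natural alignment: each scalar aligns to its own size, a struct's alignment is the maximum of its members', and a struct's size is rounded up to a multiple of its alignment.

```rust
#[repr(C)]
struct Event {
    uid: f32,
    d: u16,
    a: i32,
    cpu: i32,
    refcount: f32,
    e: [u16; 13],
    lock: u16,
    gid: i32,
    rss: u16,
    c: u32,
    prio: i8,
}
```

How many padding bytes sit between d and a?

uid at 0 (size 4, align 4) → ends 4
d at 4 (size 2, align 2) → ends 6
pad 2 to align 4 for a
a at 8 (size 4, align 4) → ends 12

2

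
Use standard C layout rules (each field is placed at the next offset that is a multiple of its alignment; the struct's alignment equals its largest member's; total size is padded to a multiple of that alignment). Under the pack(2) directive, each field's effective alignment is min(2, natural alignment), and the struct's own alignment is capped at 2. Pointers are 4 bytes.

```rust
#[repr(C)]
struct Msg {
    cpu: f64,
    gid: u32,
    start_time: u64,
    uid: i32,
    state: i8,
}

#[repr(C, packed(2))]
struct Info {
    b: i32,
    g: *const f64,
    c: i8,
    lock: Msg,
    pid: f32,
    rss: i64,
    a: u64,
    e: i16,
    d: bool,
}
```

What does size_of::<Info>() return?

66 bytes

Msg: cpu at 0 (size 8, align 8) → ends 8; gid at 8 (size 4, align 4) → ends 12; pad 4 to align 8 for start_time; start_time at 16 (size 8, align 8) → ends 24; uid at 24 (size 4, align 4) → ends 28; state at 28 (size 1, align 1) → ends 29; tail pad 3 to reach multiple of 8; total 32 bytes, alignment 8
b at 0 (size 4, align 2) → ends 4
g at 4 (size 4, align 2) → ends 8
c at 8 (size 1, align 1) → ends 9
pad 1 to align 2 for lock
lock at 10 (size 32, align 2) → ends 42
pid at 42 (size 4, align 2) → ends 46
rss at 46 (size 8, align 2) → ends 54
a at 54 (size 8, align 2) → ends 62
e at 62 (size 2, align 2) → ends 64
d at 64 (size 1, align 1) → ends 65
tail pad 1 to reach multiple of 2
total 66 bytes, alignment 2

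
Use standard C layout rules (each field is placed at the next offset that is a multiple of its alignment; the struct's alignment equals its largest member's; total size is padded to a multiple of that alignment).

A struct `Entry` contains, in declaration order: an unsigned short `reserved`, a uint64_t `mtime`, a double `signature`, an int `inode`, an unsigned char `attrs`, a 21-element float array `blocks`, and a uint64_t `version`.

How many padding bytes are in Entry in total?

13

0..2  reserved  (2B, 2-aligned)
2..8  -- padding (6B)
8..16  mtime  (8B, 8-aligned)
16..24  signature  (8B, 8-aligned)
24..28  inode  (4B, 4-aligned)
28..29  attrs  (1B, 1-aligned)
29..32  -- padding (3B)
32..116  blocks  (84B, 4-aligned)
116..120  -- padding (4B)
120..128  version  (8B, 8-aligned)
sizeof = 128, alignof = 8
data bytes 115, size 128 → padding 13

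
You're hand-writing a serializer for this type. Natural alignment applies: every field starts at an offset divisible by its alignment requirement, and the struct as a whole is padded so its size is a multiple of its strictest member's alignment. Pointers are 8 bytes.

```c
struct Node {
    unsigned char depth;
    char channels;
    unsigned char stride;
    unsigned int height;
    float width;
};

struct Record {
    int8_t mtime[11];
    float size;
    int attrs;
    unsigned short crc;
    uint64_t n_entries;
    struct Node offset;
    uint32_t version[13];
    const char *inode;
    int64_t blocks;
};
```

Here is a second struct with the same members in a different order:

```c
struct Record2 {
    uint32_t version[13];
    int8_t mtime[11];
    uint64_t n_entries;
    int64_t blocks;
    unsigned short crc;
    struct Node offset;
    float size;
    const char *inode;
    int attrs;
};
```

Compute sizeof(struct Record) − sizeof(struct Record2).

Node: @0: depth [1B, align 1] → 1; @1: channels [1B, align 1] → 2; @2: stride [1B, align 1] → 3; +1 pad (align 4); @4: height [4B, align 4] → 8; @8: width [4B, align 4] → 12; size 12, align 4
@0: mtime [11B, align 1] → 11
+1 pad (align 4)
@12: size [4B, align 4] → 16
@16: attrs [4B, align 4] → 20
@20: crc [2B, align 2] → 22
+2 pad (align 8)
@24: n_entries [8B, align 8] → 32
@32: offset [12B, align 4] → 44
@44: version [52B, align 4] → 96
@96: inode [8B, align 8] → 104
@104: blocks [8B, align 8] → 112
size 112, align 8
— Record2 —
@0: version [52B, align 4] → 52
@52: mtime [11B, align 1] → 63
+1 pad (align 8)
@64: n_entries [8B, align 8] → 72
@72: blocks [8B, align 8] → 80
@80: crc [2B, align 2] → 82
+2 pad (align 4)
@84: offset [12B, align 4] → 96
@96: size [4B, align 4] → 100
+4 pad (align 8)
@104: inode [8B, align 8] → 112
@112: attrs [4B, align 4] → 116
+4 tail pad (align 8)
size 120, align 8
112 − 120 = -8

-8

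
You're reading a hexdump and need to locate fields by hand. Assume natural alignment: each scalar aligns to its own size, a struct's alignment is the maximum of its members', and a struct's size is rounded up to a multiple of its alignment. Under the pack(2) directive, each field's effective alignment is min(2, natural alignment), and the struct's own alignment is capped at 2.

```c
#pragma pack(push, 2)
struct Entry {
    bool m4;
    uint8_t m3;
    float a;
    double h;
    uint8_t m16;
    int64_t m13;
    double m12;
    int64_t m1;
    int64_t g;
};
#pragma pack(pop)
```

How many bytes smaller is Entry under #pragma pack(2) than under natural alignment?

8

natural layout:
  m4 at 0 (size 1, align 1) → ends 1
  m3 at 1 (size 1, align 1) → ends 2
  pad 2 to align 4 for a
  a at 4 (size 4, align 4) → ends 8
  h at 8 (size 8, align 8) → ends 16
  m16 at 16 (size 1, align 1) → ends 17
  pad 7 to align 8 for m13
  m13 at 24 (size 8, align 8) → ends 32
  m12 at 32 (size 8, align 8) → ends 40
  m1 at 40 (size 8, align 8) → ends 48
  g at 48 (size 8, align 8) → ends 56
  total 56 bytes, alignment 8
packed(2) layout:
  m4 at 0 (size 1, align 1) → ends 1
  m3 at 1 (size 1, align 1) → ends 2
  a at 2 (size 4, align 2) → ends 6
  h at 6 (size 8, align 2) → ends 14
  m16 at 14 (size 1, align 1) → ends 15
  pad 1 to align 2 for m13
  m13 at 16 (size 8, align 2) → ends 24
  m12 at 24 (size 8, align 2) → ends 32
  m1 at 32 (size 8, align 2) → ends 40
  g at 40 (size 8, align 2) → ends 48
  total 48 bytes, alignment 2
56 − 48 = 8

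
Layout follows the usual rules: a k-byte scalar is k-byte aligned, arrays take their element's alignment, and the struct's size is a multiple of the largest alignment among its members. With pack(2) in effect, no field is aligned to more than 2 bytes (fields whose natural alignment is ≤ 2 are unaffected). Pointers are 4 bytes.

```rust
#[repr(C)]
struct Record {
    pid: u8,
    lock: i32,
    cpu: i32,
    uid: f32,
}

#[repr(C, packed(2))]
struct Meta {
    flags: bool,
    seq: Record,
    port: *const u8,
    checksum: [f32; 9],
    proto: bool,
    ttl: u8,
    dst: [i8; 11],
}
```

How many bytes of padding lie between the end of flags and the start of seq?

1

Record: @0: pid [1B, align 1] → 1; +3 pad (align 4); @4: lock [4B, align 4] → 8; @8: cpu [4B, align 4] → 12; @12: uid [4B, align 4] → 16; size 16, align 4
@0: flags [1B, align 1] → 1
+1 pad (align 2)
@2: seq [16B, align 2] → 18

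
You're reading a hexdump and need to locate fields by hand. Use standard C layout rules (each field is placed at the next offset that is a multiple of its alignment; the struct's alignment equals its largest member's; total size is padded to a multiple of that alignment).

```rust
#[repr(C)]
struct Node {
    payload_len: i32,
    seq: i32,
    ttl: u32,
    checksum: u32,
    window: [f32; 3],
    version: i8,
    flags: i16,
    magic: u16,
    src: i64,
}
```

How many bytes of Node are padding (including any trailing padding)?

7

@0: payload_len [4B, align 4] → 4
@4: seq [4B, align 4] → 8
@8: ttl [4B, align 4] → 12
@12: checksum [4B, align 4] → 16
@16: window [12B, align 4] → 28
@28: version [1B, align 1] → 29
+1 pad (align 2)
@30: flags [2B, align 2] → 32
@32: magic [2B, align 2] → 34
+6 pad (align 8)
@40: src [8B, align 8] → 48
size 48, align 8
data bytes 41, size 48 → padding 7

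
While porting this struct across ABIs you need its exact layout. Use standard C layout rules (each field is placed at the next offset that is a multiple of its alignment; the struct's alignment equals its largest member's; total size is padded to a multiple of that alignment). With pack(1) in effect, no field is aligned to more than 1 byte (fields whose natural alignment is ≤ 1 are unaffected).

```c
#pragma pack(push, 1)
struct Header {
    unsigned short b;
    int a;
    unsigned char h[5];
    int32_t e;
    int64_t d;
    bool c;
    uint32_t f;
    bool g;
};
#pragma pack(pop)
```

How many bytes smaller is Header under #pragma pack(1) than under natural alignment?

19

natural layout:
  @0: b [2B, align 2] → 2
  +2 pad (align 4)
  @4: a [4B, align 4] → 8
  @8: h [5B, align 1] → 13
  +3 pad (align 4)
  @16: e [4B, align 4] → 20
  +4 pad (align 8)
  @24: d [8B, align 8] → 32
  @32: c [1B, align 1] → 33
  +3 pad (align 4)
  @36: f [4B, align 4] → 40
  @40: g [1B, align 1] → 41
  +7 tail pad (align 8)
  size 48, align 8
packed(1) layout:
  @0: b [2B, align 1] → 2
  @2: a [4B, align 1] → 6
  @6: h [5B, align 1] → 11
  @11: e [4B, align 1] → 15
  @15: d [8B, align 1] → 23
  @23: c [1B, align 1] → 24
  @24: f [4B, align 1] → 28
  @28: g [1B, align 1] → 29
  size 29, align 1
48 − 29 = 19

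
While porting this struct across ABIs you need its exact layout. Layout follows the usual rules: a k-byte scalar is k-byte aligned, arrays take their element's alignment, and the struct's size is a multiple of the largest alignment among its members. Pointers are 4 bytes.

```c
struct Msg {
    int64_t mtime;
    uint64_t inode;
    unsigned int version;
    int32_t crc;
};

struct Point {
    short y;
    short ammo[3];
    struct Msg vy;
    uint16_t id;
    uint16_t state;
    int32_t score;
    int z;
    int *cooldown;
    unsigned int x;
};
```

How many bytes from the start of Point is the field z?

40

Msg: mtime at 0 (size 8, align 8) → ends 8; inode at 8 (size 8, align 8) → ends 16; version at 16 (size 4, align 4) → ends 20; crc at 20 (size 4, align 4) → ends 24; total 24 bytes, alignment 8
y at 0 (size 2, align 2) → ends 2
ammo at 2 (size 6, align 2) → ends 8
vy at 8 (size 24, align 8) → ends 32
id at 32 (size 2, align 2) → ends 34
state at 34 (size 2, align 2) → ends 36
score at 36 (size 4, align 4) → ends 40
z at 40 (size 4, align 4) → ends 44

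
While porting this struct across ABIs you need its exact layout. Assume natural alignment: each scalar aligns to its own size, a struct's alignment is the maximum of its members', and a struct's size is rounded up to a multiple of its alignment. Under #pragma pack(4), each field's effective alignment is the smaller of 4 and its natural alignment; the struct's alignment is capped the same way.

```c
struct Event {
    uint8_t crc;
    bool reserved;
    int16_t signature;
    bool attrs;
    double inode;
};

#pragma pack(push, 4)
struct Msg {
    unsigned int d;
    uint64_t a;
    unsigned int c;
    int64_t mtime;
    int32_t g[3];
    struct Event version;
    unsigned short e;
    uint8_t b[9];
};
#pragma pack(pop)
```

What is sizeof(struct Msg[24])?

Event: 0..1  crc  (1B, 1-aligned); 1..2  reserved  (1B, 1-aligned); 2..4  signature  (2B, 2-aligned); 4..5  attrs  (1B, 1-aligned); 5..8  -- padding (3B); 8..16  inode  (8B, 8-aligned); sizeof = 16, alignof = 8
0..4  d  (4B, 4-aligned)
4..12  a  (8B, 4-aligned)
12..16  c  (4B, 4-aligned)
16..24  mtime  (8B, 4-aligned)
24..36  g  (12B, 4-aligned)
36..52  version  (16B, 4-aligned)
52..54  e  (2B, 2-aligned)
54..63  b  (9B, 1-aligned)
63..64  -- tail padding (1B)
sizeof = 64, alignof = 4
array of 24: 24 × 64 = 1536

1536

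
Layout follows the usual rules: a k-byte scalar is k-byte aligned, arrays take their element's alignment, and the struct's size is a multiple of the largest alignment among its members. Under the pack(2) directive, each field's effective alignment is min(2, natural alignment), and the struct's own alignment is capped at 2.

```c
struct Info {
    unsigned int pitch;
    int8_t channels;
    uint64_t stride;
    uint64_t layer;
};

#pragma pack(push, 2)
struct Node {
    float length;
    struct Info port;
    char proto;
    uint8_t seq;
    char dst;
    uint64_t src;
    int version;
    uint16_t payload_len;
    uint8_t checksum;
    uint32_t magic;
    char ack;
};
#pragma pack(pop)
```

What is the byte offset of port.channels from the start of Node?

8

Info: 0..4  pitch  (4B, 4-aligned); 4..5  channels  (1B, 1-aligned); 5..8  -- padding (3B); 8..16  stride  (8B, 8-aligned); 16..24  layer  (8B, 8-aligned); sizeof = 24, alignof = 8
0..4  length  (4B, 2-aligned)
4..28  port  (24B, 2-aligned)
within Info: channels at 4
4 + 4 = 8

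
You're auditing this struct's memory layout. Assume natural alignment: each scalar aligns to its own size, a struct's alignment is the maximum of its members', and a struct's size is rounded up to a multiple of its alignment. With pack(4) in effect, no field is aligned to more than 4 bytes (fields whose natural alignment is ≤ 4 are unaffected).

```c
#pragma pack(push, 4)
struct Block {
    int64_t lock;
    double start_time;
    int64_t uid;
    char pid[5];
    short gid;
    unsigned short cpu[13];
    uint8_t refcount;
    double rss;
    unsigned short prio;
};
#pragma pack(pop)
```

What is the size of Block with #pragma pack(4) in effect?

72

@0: lock [8B, align 4] → 8
@8: start_time [8B, align 4] → 16
@16: uid [8B, align 4] → 24
@24: pid [5B, align 1] → 29
+1 pad (align 2)
@30: gid [2B, align 2] → 32
@32: cpu [26B, align 2] → 58
@58: refcount [1B, align 1] → 59
+1 pad (align 4)
@60: rss [8B, align 4] → 68
@68: prio [2B, align 2] → 70
+2 tail pad (align 4)
size 72, align 4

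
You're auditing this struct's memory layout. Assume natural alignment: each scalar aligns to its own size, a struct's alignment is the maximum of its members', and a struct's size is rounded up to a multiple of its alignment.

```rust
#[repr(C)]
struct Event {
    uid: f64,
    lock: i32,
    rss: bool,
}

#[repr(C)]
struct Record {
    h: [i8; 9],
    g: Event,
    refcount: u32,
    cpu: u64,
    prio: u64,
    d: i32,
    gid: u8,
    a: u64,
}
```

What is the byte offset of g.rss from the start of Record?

28

Event: uid at 0 (size 8, align 8) → ends 8; lock at 8 (size 4, align 4) → ends 12; rss at 12 (size 1, align 1) → ends 13; tail pad 3 to reach multiple of 8; total 16 bytes, alignment 8
h at 0 (size 9, align 1) → ends 9
pad 7 to align 8 for g
g at 16 (size 16, align 8) → ends 32
within Event: rss at 12
16 + 12 = 28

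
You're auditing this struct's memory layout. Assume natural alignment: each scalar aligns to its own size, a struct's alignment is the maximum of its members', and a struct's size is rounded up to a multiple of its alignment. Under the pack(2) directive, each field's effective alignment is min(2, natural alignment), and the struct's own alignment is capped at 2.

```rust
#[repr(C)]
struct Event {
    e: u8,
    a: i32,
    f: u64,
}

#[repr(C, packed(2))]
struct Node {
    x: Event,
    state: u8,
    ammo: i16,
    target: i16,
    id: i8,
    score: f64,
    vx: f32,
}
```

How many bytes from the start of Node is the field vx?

32

Event: e at 0 (size 1, align 1) → ends 1; pad 3 to align 4 for a; a at 4 (size 4, align 4) → ends 8; f at 8 (size 8, align 8) → ends 16; total 16 bytes, alignment 8
x at 0 (size 16, align 2) → ends 16
state at 16 (size 1, align 1) → ends 17
pad 1 to align 2 for ammo
ammo at 18 (size 2, align 2) → ends 20
target at 20 (size 2, align 2) → ends 22
id at 22 (size 1, align 1) → ends 23
pad 1 to align 2 for score
score at 24 (size 8, align 2) → ends 32
vx at 32 (size 4, align 2) → ends 36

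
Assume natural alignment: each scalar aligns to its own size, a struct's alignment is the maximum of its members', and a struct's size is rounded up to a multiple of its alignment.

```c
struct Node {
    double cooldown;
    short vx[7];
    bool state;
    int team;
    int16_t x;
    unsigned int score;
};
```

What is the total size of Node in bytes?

40 bytes

@0: cooldown [8B, align 8] → 8
@8: vx [14B, align 2] → 22
@22: state [1B, align 1] → 23
+1 pad (align 4)
@24: team [4B, align 4] → 28
@28: x [2B, align 2] → 30
+2 pad (align 4)
@32: score [4B, align 4] → 36
+4 tail pad (align 8)
size 40, align 8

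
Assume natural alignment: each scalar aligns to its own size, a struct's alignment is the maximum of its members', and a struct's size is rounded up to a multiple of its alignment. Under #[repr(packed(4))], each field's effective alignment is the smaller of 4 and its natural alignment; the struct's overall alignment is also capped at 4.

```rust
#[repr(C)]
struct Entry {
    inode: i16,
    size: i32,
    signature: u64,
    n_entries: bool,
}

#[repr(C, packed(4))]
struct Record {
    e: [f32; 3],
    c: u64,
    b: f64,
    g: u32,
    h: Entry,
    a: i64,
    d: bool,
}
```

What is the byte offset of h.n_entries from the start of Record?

48

Entry: 0..2  inode  (2B, 2-aligned); 2..4  -- padding (2B); 4..8  size  (4B, 4-aligned); 8..16  signature  (8B, 8-aligned); 16..17  n_entries  (1B, 1-aligned); 17..24  -- tail padding (7B); sizeof = 24, alignof = 8
0..12  e  (12B, 4-aligned)
12..20  c  (8B, 4-aligned)
20..28  b  (8B, 4-aligned)
28..32  g  (4B, 4-aligned)
32..56  h  (24B, 4-aligned)
within Entry: n_entries at 16
32 + 16 = 48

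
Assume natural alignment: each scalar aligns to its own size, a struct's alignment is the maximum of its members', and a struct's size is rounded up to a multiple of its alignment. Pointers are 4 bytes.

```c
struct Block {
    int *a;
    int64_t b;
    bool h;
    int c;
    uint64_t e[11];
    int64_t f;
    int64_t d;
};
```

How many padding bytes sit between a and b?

4

@0: a [4B, align 4] → 4
+4 pad (align 8)
@8: b [8B, align 8] → 16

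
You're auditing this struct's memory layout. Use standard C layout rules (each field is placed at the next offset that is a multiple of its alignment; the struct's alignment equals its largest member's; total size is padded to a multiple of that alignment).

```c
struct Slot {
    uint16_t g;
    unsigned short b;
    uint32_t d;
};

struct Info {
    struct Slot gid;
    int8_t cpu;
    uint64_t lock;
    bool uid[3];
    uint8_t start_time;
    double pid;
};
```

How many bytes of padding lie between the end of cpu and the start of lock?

Slot: @0: g [2B, align 2] → 2; @2: b [2B, align 2] → 4; @4: d [4B, align 4] → 8; size 8, align 4
@0: gid [8B, align 4] → 8
@8: cpu [1B, align 1] → 9
+7 pad (align 8)
@16: lock [8B, align 8] → 24

7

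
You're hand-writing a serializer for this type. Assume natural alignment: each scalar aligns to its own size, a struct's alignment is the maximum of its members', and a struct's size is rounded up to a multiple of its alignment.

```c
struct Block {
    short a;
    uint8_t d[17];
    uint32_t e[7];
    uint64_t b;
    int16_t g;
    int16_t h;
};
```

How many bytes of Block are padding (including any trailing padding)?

5

0..2  a  (2B, 2-aligned)
2..19  d  (17B, 1-aligned)
19..20  -- padding (1B)
20..48  e  (28B, 4-aligned)
48..56  b  (8B, 8-aligned)
56..58  g  (2B, 2-aligned)
58..60  h  (2B, 2-aligned)
60..64  -- tail padding (4B)
sizeof = 64, alignof = 8
data bytes 59, size 64 → padding 5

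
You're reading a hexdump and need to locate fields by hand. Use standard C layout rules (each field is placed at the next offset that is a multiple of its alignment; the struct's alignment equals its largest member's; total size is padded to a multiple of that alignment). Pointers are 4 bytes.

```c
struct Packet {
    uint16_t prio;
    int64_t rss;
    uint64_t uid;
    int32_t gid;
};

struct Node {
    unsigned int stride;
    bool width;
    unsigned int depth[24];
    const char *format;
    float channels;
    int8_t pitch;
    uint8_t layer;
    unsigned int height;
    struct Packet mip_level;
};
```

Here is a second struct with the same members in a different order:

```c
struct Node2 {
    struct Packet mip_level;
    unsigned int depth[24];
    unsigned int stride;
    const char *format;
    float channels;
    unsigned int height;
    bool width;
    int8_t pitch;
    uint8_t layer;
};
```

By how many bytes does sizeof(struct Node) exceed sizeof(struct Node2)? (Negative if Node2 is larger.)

0

Packet: 0..2  prio  (2B, 2-aligned); 2..8  -- padding (6B); 8..16  rss  (8B, 8-aligned); 16..24  uid  (8B, 8-aligned); 24..28  gid  (4B, 4-aligned); 28..32  -- tail padding (4B); sizeof = 32, alignof = 8
0..4  stride  (4B, 4-aligned)
4..5  width  (1B, 1-aligned)
5..8  -- padding (3B)
8..104  depth  (96B, 4-aligned)
104..108  format  (4B, 4-aligned)
108..112  channels  (4B, 4-aligned)
112..113  pitch  (1B, 1-aligned)
113..114  layer  (1B, 1-aligned)
114..116  -- padding (2B)
116..120  height  (4B, 4-aligned)
120..152  mip_level  (32B, 8-aligned)
sizeof = 152, alignof = 8
— Node2 —
0..32  mip_level  (32B, 8-aligned)
32..128  depth  (96B, 4-aligned)
128..132  stride  (4B, 4-aligned)
132..136  format  (4B, 4-aligned)
136..140  channels  (4B, 4-aligned)
140..144  height  (4B, 4-aligned)
144..145  width  (1B, 1-aligned)
145..146  pitch  (1B, 1-aligned)
146..147  layer  (1B, 1-aligned)
147..152  -- tail padding (5B)
sizeof = 152, alignof = 8
152 − 152 = 0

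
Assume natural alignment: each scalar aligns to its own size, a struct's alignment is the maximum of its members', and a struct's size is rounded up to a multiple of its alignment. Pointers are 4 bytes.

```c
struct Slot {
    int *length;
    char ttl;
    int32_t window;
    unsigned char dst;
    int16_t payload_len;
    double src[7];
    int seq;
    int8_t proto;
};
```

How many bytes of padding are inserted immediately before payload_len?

length at 0 (size 4, align 4) → ends 4
ttl at 4 (size 1, align 1) → ends 5
pad 3 to align 4 for window
window at 8 (size 4, align 4) → ends 12
dst at 12 (size 1, align 1) → ends 13
pad 1 to align 2 for payload_len
payload_len at 14 (size 2, align 2) → ends 16

1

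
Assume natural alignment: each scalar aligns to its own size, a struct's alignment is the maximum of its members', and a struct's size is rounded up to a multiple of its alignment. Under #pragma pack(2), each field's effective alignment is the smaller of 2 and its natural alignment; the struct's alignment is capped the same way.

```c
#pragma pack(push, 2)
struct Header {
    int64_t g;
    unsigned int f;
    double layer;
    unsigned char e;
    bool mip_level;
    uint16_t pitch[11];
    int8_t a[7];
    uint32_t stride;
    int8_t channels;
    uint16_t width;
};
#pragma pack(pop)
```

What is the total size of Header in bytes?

60

g at 0 (size 8, align 2) → ends 8
f at 8 (size 4, align 2) → ends 12
layer at 12 (size 8, align 2) → ends 20
e at 20 (size 1, align 1) → ends 21
mip_level at 21 (size 1, align 1) → ends 22
pitch at 22 (size 22, align 2) → ends 44
a at 44 (size 7, align 1) → ends 51
pad 1 to align 2 for stride
stride at 52 (size 4, align 2) → ends 56
channels at 56 (size 1, align 1) → ends 57
pad 1 to align 2 for width
width at 58 (size 2, align 2) → ends 60
total 60 bytes, alignment 2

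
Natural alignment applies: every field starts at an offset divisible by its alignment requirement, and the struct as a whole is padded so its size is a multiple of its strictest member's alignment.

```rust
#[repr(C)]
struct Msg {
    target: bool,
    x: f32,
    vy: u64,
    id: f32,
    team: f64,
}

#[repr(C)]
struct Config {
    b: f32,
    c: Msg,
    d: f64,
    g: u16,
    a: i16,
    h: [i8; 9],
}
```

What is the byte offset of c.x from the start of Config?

12

Msg: @0: target [1B, align 1] → 1; +3 pad (align 4); @4: x [4B, align 4] → 8; @8: vy [8B, align 8] → 16; @16: id [4B, align 4] → 20; +4 pad (align 8); @24: team [8B, align 8] → 32; size 32, align 8
@0: b [4B, align 4] → 4
+4 pad (align 8)
@8: c [32B, align 8] → 40
within Msg: x at 4
8 + 4 = 12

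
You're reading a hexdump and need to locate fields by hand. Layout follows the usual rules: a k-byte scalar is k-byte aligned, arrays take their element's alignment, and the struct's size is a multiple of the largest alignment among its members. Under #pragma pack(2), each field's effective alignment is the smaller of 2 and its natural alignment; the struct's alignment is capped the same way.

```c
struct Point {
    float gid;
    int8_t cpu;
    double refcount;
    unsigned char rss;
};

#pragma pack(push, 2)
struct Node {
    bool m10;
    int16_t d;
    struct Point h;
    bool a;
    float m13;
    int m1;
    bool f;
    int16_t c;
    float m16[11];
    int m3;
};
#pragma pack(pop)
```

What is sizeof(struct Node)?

90

Point: gid at 0 (size 4, align 4) → ends 4; cpu at 4 (size 1, align 1) → ends 5; pad 3 to align 8 for refcount; refcount at 8 (size 8, align 8) → ends 16; rss at 16 (size 1, align 1) → ends 17; tail pad 7 to reach multiple of 8; total 24 bytes, alignment 8
m10 at 0 (size 1, align 1) → ends 1
pad 1 to align 2 for d
d at 2 (size 2, align 2) → ends 4
h at 4 (size 24, align 2) → ends 28
a at 28 (size 1, align 1) → ends 29
pad 1 to align 2 for m13
m13 at 30 (size 4, align 2) → ends 34
m1 at 34 (size 4, align 2) → ends 38
f at 38 (size 1, align 1) → ends 39
pad 1 to align 2 for c
c at 40 (size 2, align 2) → ends 42
m16 at 42 (size 44, align 2) → ends 86
m3 at 86 (size 4, align 2) → ends 90
total 90 bytes, alignment 2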